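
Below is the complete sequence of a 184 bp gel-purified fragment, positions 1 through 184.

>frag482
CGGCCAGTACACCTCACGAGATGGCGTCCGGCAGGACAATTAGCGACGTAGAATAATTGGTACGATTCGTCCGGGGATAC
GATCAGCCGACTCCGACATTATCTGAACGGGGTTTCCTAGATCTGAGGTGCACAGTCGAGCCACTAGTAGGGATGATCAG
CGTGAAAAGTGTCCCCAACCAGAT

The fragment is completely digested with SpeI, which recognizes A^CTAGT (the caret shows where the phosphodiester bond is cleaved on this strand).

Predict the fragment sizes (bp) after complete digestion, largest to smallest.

143, 41 bp

The SpeI site (ACTAGT) starts at position 143.
SpeI cuts after the first base of each site, so after position 143.
Linear molecule, 1 cut → 2 fragments:
  1–143 → 143 bp
  144–184 → 41 bp
Sorted largest to smallest: 143, 41 bp.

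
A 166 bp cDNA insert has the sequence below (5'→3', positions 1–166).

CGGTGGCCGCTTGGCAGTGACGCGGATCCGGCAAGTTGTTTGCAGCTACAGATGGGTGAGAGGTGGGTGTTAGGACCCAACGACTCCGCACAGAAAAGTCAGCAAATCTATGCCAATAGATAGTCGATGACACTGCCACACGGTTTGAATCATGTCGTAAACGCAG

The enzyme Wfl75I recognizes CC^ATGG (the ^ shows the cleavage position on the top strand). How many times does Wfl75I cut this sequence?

No occurrence of CCATGG is present in the sequence.
Wfl75I does not cut: 0 sites.

0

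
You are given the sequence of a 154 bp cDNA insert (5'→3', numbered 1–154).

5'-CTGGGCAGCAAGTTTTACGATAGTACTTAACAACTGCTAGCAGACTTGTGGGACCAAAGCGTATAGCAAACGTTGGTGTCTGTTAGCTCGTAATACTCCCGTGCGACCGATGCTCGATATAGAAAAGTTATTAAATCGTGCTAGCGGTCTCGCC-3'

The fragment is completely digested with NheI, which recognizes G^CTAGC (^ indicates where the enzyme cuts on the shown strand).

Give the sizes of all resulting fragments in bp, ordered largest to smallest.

NheI sites (GCTAGC) start at positions 36, 140.
NheI cuts after the first base of each site, so after positions 36, 140.
Linear molecule, 2 cuts → 3 fragments:
  1–36 → 36 bp
  37–140 → 104 bp
  141–154 → 14 bp
Sorted largest to smallest: 104, 36, 14 bp.

104, 36, 14 bp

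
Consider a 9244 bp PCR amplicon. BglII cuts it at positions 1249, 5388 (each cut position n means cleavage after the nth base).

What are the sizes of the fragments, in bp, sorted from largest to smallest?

4139, 3856, 1249 bp

Linear molecule, 2 cuts → 3 fragments:
  1249 − 0 = 1249 bp
  5388 − 1249 = 4139 bp
  9244 − 5388 = 3856 bp
Sorted largest to smallest: 4139, 3856, 1249 bp.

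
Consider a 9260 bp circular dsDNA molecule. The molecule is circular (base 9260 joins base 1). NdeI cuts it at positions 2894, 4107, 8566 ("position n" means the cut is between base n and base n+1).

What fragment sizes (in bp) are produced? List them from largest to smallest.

4459, 3588, 1213 bp

Circular molecule, 3 cuts → 3 fragments:
  4107 − 2894 = 1213 bp
  8566 − 4107 = 4459 bp
  wrap: 9260 − 8566 + 2894 = 3588 bp
Sorted largest to smallest: 4459, 3588, 1213 bp.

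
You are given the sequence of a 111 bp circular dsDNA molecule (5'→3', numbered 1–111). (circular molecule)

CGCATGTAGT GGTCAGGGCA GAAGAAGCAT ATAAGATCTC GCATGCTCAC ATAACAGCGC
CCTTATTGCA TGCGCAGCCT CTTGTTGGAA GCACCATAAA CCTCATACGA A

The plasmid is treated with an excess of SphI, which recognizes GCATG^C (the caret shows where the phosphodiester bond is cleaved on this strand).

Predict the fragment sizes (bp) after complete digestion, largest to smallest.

84, 27 bp

SphI sites (GCATGC) start at positions 41, 68.
SphI cuts after base 5 of each site (before the last base), so after positions 45, 72.
Circular molecule, 2 cuts → 2 fragments:
  46–72 → 27 bp
  73–111 then 1–45 → 39 + 45 = 84 bp
Sorted largest to smallest: 84, 27 bp.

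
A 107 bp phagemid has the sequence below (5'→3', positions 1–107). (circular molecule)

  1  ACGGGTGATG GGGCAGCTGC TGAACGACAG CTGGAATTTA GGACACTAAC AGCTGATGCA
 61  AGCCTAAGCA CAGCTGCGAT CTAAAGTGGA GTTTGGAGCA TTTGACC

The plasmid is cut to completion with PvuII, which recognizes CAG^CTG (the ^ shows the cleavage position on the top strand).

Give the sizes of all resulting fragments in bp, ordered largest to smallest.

PvuII sites (CAGCTG) start at positions 14, 28, 50, 71.
PvuII cuts after base 3 of each site, so after positions 16, 30, 52, 73.
Circular molecule, 4 cuts → 4 fragments:
  17–30 → 14 bp
  31–52 → 22 bp
  53–73 → 21 bp
  74–107 then 1–16 → 34 + 16 = 50 bp
Sorted largest to smallest: 50, 22, 21, 14 bp.

50, 22, 21, 14 bp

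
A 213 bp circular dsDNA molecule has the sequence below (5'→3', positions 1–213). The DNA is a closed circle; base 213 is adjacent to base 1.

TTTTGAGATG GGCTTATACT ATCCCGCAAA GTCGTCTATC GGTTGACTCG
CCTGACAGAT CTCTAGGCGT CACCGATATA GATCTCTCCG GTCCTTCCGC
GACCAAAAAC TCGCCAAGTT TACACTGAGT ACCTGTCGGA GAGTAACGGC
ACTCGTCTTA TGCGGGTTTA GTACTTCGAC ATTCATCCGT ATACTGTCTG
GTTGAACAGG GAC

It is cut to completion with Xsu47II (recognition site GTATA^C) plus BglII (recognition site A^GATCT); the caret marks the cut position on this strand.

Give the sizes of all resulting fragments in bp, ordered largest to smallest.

113, 77, 23 bp

The Xsu47II site (GTATAC) starts at position 189.
Xsu47II cuts after base 5 of each site (before the last base), so after position 193.
BglII sites (AGATCT) start at positions 57, 80.
BglII cuts after the first base of each site, so after positions 57, 80.
Combined cut positions: 57, 80, 193.
Circular molecule, 3 cuts → 3 fragments:
  58–80 → 23 bp
  81–193 → 113 bp
  194–213 then 1–57 → 20 + 57 = 77 bp
Sorted largest to smallest: 113, 77, 23 bp.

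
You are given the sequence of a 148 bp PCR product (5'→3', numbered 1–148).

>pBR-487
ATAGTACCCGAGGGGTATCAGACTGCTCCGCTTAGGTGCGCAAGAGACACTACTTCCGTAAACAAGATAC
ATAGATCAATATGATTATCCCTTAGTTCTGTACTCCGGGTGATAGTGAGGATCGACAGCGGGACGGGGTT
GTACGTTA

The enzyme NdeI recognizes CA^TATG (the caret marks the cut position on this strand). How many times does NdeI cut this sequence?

0

No occurrence of CATATG is present in the sequence.
NdeI does not cut: 0 sites.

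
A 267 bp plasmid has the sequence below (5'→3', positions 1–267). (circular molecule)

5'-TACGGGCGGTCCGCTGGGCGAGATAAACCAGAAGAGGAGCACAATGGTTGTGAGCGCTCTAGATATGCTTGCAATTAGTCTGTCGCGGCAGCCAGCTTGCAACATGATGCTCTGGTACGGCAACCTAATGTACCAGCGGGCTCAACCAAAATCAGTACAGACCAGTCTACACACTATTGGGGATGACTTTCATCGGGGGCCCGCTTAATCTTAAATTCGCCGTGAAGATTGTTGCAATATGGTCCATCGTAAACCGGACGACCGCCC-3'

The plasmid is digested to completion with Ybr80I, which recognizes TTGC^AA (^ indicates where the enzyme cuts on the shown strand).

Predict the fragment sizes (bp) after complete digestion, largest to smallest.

Ybr80I sites (TTGCAA) start at positions 69, 97, 232.
Ybr80I cuts after base 4 of each site, so after positions 72, 100, 235.
Circular molecule, 3 cuts → 3 fragments:
  73–100 → 28 bp
  101–235 → 135 bp
  236–267 then 1–72 → 32 + 72 = 104 bp
Sorted largest to smallest: 135, 104, 28 bp.

135, 104, 28 bp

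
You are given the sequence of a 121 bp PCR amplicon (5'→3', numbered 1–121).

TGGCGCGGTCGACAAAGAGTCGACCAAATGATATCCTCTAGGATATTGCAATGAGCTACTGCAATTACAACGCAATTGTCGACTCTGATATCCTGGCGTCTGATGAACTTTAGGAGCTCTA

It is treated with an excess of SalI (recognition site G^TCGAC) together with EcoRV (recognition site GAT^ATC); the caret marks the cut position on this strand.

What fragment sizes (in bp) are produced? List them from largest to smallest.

46, 32, 13, 11, 11, 8 bp

SalI sites (GTCGAC) start at positions 8, 19, 78.
SalI cuts after the first base of each site, so after positions 8, 19, 78.
EcoRV sites (GATATC) start at positions 30, 87.
EcoRV cuts after base 3 of each site, so after positions 32, 89.
Combined cut positions: 8, 19, 32, 78, 89.
Linear molecule, 5 cuts → 6 fragments:
  1–8 → 8 bp
  9–19 → 11 bp
  20–32 → 13 bp
  33–78 → 46 bp
  79–89 → 11 bp
  90–121 → 32 bp
Sorted largest to smallest: 46, 32, 13, 11, 11, 8 bp.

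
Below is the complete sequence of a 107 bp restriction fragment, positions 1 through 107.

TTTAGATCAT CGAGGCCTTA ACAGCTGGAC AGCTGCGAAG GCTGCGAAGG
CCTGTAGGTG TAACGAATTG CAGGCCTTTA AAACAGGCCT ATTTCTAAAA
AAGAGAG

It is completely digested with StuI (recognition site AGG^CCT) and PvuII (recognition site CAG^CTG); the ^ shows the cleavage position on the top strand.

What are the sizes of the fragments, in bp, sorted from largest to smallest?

24, 20, 18, 15, 13, 9, 8 bp

StuI sites (AGGCCT) start at positions 13, 48, 72, 85.
StuI cuts after base 3 of each site, so after positions 15, 50, 74, 87.
PvuII sites (CAGCTG) start at positions 22, 30.
PvuII cuts after base 3 of each site, so after positions 24, 32.
Combined cut positions: 15, 24, 32, 50, 74, 87.
Linear molecule, 6 cuts → 7 fragments:
  1–15 → 15 bp
  16–24 → 9 bp
  25–32 → 8 bp
  33–50 → 18 bp
  51–74 → 24 bp
  75–87 → 13 bp
  88–107 → 20 bp
Sorted largest to smallest: 24, 20, 18, 15, 13, 9, 8 bp.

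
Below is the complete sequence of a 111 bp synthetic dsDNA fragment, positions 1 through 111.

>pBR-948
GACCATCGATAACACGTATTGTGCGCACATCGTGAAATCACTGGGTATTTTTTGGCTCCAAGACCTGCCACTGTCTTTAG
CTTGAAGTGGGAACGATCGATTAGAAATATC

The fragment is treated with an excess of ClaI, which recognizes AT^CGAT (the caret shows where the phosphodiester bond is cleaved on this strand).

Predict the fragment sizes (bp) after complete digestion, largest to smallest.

91, 14, 6 bp

ClaI sites (ATCGAT) start at positions 5, 96.
ClaI cuts after base 2 of each site, so after positions 6, 97.
Linear molecule, 2 cuts → 3 fragments:
  1–6 → 6 bp
  7–97 → 91 bp
  98–111 → 14 bp
Sorted largest to smallest: 91, 14, 6 bp.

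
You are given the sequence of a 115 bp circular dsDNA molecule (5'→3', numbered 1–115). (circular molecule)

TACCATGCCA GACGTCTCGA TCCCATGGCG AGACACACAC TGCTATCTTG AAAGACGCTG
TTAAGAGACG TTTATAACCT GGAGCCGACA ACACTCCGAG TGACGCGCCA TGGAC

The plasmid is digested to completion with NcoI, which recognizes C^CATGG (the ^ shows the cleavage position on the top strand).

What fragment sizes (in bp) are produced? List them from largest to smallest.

NcoI sites (CCATGG) start at positions 23, 108.
NcoI cuts after the first base of each site, so after positions 23, 108.
Circular molecule, 2 cuts → 2 fragments:
  24–108 → 85 bp
  109–115 then 1–23 → 7 + 23 = 30 bp
Sorted largest to smallest: 85, 30 bp.

85, 30 bp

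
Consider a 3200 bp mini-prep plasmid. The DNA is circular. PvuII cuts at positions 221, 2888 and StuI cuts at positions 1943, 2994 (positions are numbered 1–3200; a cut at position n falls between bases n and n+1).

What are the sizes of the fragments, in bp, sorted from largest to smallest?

1722, 945, 427, 106 bp

Combined cut positions (sorted): 221, 1943, 2888, 2994.
Circular molecule, 4 cuts → 4 fragments:
  1943 − 221 = 1722 bp
  2888 − 1943 = 945 bp
  2994 − 2888 = 106 bp
  wrap: 3200 − 2994 + 221 = 427 bp
Sorted largest to smallest: 1722, 945, 427, 106 bp.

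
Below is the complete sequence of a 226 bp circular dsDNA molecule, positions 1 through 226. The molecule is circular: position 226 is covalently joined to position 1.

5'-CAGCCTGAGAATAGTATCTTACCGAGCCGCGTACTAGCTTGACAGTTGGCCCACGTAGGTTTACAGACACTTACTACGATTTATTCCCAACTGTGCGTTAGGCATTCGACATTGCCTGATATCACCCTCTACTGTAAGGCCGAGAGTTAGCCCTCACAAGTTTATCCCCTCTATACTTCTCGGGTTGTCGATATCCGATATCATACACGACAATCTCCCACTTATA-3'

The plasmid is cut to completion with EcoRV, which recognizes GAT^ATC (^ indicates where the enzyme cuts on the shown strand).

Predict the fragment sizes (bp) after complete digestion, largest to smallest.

147, 72, 7 bp

EcoRV sites (GATATC) start at positions 118, 190, 197.
EcoRV cuts after base 3 of each site, so after positions 120, 192, 199.
Circular molecule, 3 cuts → 3 fragments:
  121–192 → 72 bp
  193–199 → 7 bp
  200–226 then 1–120 → 27 + 120 = 147 bp
Sorted largest to smallest: 147, 72, 7 bp.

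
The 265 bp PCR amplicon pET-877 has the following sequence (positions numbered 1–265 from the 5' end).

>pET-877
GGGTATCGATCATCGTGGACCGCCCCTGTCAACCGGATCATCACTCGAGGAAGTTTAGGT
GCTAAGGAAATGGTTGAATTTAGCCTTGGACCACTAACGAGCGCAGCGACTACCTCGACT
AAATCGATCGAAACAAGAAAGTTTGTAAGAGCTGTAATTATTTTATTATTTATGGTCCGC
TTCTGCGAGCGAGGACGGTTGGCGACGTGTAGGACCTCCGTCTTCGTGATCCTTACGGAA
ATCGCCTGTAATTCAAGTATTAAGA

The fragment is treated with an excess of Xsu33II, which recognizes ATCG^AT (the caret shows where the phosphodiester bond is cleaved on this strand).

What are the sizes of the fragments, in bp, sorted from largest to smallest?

139, 118, 8 bp

Xsu33II sites (ATCGAT) start at positions 5, 123.
Xsu33II cuts after base 4 of each site, so after positions 8, 126.
Linear molecule, 2 cuts → 3 fragments:
  1–8 → 8 bp
  9–126 → 118 bp
  127–265 → 139 bp
Sorted largest to smallest: 139, 118, 8 bp.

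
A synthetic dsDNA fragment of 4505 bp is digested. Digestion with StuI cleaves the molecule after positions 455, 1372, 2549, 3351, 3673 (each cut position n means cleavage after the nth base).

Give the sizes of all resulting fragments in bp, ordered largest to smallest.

1177, 917, 832, 802, 455, 322 bp

Linear molecule, 5 cuts → 6 fragments:
  455 − 0 = 455 bp
  1372 − 455 = 917 bp
  2549 − 1372 = 1177 bp
  3351 − 2549 = 802 bp
  3673 − 3351 = 322 bp
  4505 − 3673 = 832 bp
Sorted largest to smallest: 1177, 917, 832, 802, 455, 322 bp.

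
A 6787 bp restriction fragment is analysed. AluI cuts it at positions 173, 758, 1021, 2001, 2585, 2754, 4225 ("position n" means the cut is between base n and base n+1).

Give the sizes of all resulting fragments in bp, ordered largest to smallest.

Linear molecule, 7 cuts → 8 fragments:
  173 − 0 = 173 bp
  758 − 173 = 585 bp
  1021 − 758 = 263 bp
  2001 − 1021 = 980 bp
  2585 − 2001 = 584 bp
  2754 − 2585 = 169 bp
  4225 − 2754 = 1471 bp
  6787 − 4225 = 2562 bp
Sorted largest to smallest: 2562, 1471, 980, 585, 584, 263, 173, 169 bp.

2562, 1471, 980, 585, 584, 263, 173, 169 bp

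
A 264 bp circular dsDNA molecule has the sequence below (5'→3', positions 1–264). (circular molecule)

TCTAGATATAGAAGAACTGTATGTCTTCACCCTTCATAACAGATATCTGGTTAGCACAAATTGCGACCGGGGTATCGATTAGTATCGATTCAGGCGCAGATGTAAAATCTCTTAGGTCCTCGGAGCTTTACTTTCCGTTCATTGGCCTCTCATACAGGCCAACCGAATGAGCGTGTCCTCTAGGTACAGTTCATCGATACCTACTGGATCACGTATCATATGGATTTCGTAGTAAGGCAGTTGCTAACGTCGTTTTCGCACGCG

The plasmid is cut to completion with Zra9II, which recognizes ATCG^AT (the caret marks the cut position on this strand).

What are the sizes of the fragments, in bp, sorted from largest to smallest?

145, 109, 10 bp

Zra9II sites (ATCGAT) start at positions 74, 84, 193.
Zra9II cuts after base 4 of each site, so after positions 77, 87, 196.
Circular molecule, 3 cuts → 3 fragments:
  78–87 → 10 bp
  88–196 → 109 bp
  197–264 then 1–77 → 68 + 77 = 145 bp
Sorted largest to smallest: 145, 109, 10 bp.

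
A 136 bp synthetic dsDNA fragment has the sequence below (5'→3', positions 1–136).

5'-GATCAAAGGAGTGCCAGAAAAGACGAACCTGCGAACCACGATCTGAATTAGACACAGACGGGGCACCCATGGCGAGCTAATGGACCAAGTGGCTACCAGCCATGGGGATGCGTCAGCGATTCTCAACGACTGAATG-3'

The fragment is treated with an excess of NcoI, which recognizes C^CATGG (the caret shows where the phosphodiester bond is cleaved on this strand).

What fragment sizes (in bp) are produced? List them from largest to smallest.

NcoI sites (CCATGG) start at positions 67, 100.
NcoI cuts after the first base of each site, so after positions 67, 100.
Linear molecule, 2 cuts → 3 fragments:
  1–67 → 67 bp
  68–100 → 33 bp
  101–136 → 36 bp
Sorted largest to smallest: 67, 36, 33 bp.

67, 36, 33 bp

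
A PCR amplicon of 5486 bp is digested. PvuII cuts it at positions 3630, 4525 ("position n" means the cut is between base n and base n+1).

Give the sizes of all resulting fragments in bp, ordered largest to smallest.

3630, 961, 895 bp

Linear molecule, 2 cuts → 3 fragments:
  3630 − 0 = 3630 bp
  4525 − 3630 = 895 bp
  5486 − 4525 = 961 bp
Sorted largest to smallest: 3630, 961, 895 bp.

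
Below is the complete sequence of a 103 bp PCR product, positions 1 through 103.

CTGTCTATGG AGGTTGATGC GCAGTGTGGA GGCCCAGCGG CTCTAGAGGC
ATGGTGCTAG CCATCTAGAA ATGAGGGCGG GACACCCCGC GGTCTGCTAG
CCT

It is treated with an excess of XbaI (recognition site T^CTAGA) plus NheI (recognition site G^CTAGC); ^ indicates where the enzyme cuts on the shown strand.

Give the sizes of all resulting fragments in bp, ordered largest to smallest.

XbaI sites (TCTAGA) start at positions 42, 64.
XbaI cuts after the first base of each site, so after positions 42, 64.
NheI sites (GCTAGC) start at positions 56, 96.
NheI cuts after the first base of each site, so after positions 56, 96.
Combined cut positions: 42, 56, 64, 96.
Linear molecule, 4 cuts → 5 fragments:
  1–42 → 42 bp
  43–56 → 14 bp
  57–64 → 8 bp
  65–96 → 32 bp
  97–103 → 7 bp
Sorted largest to smallest: 42, 32, 14, 8, 7 bp.

42, 32, 14, 8, 7 bp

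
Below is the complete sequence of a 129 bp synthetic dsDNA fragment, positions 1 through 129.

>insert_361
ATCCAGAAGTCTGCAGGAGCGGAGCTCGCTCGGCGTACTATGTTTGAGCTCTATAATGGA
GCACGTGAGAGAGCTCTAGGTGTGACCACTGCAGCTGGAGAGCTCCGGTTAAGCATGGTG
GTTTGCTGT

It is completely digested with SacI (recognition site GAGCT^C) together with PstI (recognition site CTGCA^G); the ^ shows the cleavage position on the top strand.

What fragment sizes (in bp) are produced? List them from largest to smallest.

SacI sites (GAGCTC) start at positions 22, 46, 71, 100.
SacI cuts after base 5 of each site (before the last base), so after positions 26, 50, 75, 104.
PstI sites (CTGCAG) start at positions 11, 89.
PstI cuts after base 5 of each site (before the last base), so after positions 15, 93.
Combined cut positions: 15, 26, 50, 75, 93, 104.
Linear molecule, 6 cuts → 7 fragments:
  1–15 → 15 bp
  16–26 → 11 bp
  27–50 → 24 bp
  51–75 → 25 bp
  76–93 → 18 bp
  94–104 → 11 bp
  105–129 → 25 bp
Sorted largest to smallest: 25, 25, 24, 18, 15, 11, 11 bp.

25, 25, 24, 18, 15, 11, 11 bp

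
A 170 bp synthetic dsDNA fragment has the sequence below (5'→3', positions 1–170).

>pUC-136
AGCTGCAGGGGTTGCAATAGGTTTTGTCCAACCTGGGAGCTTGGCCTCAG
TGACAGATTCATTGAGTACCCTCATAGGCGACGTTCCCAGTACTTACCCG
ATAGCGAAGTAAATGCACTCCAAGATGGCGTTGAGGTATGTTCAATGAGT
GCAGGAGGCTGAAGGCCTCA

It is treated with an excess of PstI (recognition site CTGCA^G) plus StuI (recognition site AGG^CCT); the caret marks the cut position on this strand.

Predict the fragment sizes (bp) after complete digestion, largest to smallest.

158, 7, 5 bp

The PstI site (CTGCAG) starts at position 3.
PstI cuts after base 5 of each site (before the last base), so after position 7.
The StuI site (AGGCCT) starts at position 163.
StuI cuts after base 3 of each site, so after position 165.
Combined cut positions: 7, 165.
Linear molecule, 2 cuts → 3 fragments:
  1–7 → 7 bp
  8–165 → 158 bp
  166–170 → 5 bp
Sorted largest to smallest: 158, 7, 5 bp.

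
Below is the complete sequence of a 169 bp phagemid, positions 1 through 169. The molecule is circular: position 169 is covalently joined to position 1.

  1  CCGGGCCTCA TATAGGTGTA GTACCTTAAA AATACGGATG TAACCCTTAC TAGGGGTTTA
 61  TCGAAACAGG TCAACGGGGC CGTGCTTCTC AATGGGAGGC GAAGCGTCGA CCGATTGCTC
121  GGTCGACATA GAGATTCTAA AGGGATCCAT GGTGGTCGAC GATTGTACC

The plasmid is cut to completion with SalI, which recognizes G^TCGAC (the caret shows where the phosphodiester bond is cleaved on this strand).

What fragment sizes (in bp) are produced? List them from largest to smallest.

120, 33, 16 bp

SalI sites (GTCGAC) start at positions 106, 122, 155.
SalI cuts after the first base of each site, so after positions 106, 122, 155.
Circular molecule, 3 cuts → 3 fragments:
  107–122 → 16 bp
  123–155 → 33 bp
  156–169 then 1–106 → 14 + 106 = 120 bp
Sorted largest to smallest: 120, 33, 16 bp.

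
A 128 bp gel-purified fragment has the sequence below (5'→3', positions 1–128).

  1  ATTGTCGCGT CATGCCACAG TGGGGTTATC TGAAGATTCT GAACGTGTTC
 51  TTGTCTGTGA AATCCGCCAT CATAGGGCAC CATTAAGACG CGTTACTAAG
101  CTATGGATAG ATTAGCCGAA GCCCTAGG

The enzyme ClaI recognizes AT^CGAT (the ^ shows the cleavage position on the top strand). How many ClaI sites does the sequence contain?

0

No occurrence of ATCGAT is present in the sequence.
ClaI does not cut: 0 sites.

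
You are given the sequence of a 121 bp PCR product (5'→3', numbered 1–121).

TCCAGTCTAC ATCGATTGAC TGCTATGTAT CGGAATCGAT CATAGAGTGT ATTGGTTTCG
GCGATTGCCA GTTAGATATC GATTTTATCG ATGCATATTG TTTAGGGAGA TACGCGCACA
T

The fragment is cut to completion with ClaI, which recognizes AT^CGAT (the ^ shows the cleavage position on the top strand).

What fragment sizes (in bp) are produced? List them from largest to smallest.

ClaI sites (ATCGAT) start at positions 11, 35, 78, 87.
ClaI cuts after base 2 of each site, so after positions 12, 36, 79, 88.
Linear molecule, 4 cuts → 5 fragments:
  1–12 → 12 bp
  13–36 → 24 bp
  37–79 → 43 bp
  80–88 → 9 bp
  89–121 → 33 bp
Sorted largest to smallest: 43, 33, 24, 12, 9 bp.

43, 33, 24, 12, 9 bp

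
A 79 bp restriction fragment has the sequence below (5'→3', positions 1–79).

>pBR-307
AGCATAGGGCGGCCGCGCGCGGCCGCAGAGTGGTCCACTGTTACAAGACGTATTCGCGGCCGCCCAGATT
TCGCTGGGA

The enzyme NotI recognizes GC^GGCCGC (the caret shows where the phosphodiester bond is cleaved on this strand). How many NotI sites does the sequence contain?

3

GCGGCCGC occurs starting at positions 9, 19, 56.
NotI cuts at 3 sites.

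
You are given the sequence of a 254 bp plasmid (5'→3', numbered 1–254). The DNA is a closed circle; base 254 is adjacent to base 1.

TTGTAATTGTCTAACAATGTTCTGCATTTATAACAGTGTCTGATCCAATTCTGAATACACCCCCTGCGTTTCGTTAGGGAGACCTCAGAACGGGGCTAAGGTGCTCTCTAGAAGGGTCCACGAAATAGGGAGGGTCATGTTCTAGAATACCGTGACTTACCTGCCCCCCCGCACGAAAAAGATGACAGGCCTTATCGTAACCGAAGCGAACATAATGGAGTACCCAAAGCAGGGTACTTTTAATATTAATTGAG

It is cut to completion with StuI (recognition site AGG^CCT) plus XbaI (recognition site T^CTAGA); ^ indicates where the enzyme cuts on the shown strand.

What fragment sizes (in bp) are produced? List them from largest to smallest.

172, 48, 34 bp

The StuI site (AGGCCT) starts at position 187.
StuI cuts after base 3 of each site, so after position 189.
XbaI sites (TCTAGA) start at positions 107, 141.
XbaI cuts after the first base of each site, so after positions 107, 141.
Combined cut positions: 107, 141, 189.
Circular molecule, 3 cuts → 3 fragments:
  108–141 → 34 bp
  142–189 → 48 bp
  190–254 then 1–107 → 65 + 107 = 172 bp
Sorted largest to smallest: 172, 48, 34 bp.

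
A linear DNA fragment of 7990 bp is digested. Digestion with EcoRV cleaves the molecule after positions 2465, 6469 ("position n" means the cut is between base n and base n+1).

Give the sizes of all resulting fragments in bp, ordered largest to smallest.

4004, 2465, 1521 bp

Linear molecule, 2 cuts → 3 fragments:
  2465 − 0 = 2465 bp
  6469 − 2465 = 4004 bp
  7990 − 6469 = 1521 bp
Sorted largest to smallest: 4004, 2465, 1521 bp.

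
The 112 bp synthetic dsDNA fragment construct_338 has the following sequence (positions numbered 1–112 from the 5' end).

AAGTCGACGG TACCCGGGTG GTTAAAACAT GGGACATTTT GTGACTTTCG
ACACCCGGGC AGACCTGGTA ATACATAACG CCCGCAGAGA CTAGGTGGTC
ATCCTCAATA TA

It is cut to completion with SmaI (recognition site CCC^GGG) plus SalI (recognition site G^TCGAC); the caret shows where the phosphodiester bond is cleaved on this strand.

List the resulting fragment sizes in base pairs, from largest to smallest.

SmaI sites (CCCGGG) start at positions 13, 54.
SmaI cuts after base 3 of each site, so after positions 15, 56.
The SalI site (GTCGAC) starts at position 3.
SalI cuts after the first base of each site, so after position 3.
Combined cut positions: 3, 15, 56.
Linear molecule, 3 cuts → 4 fragments:
  1–3 → 3 bp
  4–15 → 12 bp
  16–56 → 41 bp
  57–112 → 56 bp
Sorted largest to smallest: 56, 41, 12, 3 bp.

56, 41, 12, 3 bp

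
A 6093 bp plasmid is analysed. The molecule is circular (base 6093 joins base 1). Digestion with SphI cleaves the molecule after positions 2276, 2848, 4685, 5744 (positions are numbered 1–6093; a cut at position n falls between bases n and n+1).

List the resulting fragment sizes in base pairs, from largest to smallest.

Circular molecule, 4 cuts → 4 fragments:
  2848 − 2276 = 572 bp
  4685 − 2848 = 1837 bp
  5744 − 4685 = 1059 bp
  wrap: 6093 − 5744 + 2276 = 2625 bp
Sorted largest to smallest: 2625, 1837, 1059, 572 bp.

2625, 1837, 1059, 572 bp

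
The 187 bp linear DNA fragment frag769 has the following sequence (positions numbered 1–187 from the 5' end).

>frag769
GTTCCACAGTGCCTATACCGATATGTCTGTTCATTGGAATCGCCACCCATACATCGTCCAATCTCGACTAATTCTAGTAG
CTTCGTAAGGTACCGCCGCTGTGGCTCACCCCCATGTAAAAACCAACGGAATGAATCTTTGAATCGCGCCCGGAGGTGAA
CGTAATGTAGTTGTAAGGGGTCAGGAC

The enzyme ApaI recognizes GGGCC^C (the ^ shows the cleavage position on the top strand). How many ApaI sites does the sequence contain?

No occurrence of GGGCCC is present in the sequence.
ApaI does not cut: 0 sites.

0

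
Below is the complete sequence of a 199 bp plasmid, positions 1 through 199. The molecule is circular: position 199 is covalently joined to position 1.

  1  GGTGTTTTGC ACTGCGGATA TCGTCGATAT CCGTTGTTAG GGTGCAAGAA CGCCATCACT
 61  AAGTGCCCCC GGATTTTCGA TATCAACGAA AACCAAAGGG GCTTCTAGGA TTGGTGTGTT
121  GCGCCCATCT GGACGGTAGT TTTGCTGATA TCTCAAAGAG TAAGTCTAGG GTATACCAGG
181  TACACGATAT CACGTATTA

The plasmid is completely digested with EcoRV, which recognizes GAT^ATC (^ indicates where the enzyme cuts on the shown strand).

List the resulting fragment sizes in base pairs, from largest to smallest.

EcoRV sites (GATATC) start at positions 17, 26, 79, 147, 186.
EcoRV cuts after base 3 of each site, so after positions 19, 28, 81, 149, 188.
Circular molecule, 5 cuts → 5 fragments:
  20–28 → 9 bp
  29–81 → 53 bp
  82–149 → 68 bp
  150–188 → 39 bp
  189–199 then 1–19 → 11 + 19 = 30 bp
Sorted largest to smallest: 68, 53, 39, 30, 9 bp.

68, 53, 39, 30, 9 bp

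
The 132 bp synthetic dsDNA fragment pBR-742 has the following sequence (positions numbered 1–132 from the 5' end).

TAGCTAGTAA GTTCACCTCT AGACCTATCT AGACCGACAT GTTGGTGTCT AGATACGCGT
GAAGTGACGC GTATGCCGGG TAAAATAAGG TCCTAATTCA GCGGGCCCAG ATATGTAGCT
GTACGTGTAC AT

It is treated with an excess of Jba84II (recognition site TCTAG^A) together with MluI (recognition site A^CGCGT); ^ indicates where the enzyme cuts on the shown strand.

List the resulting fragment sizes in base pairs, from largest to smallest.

65, 22, 20, 12, 10, 3 bp

Jba84II sites (TCTAGA) start at positions 18, 28, 48.
Jba84II cuts after base 5 of each site (before the last base), so after positions 22, 32, 52.
MluI sites (ACGCGT) start at positions 55, 67.
MluI cuts after the first base of each site, so after positions 55, 67.
Combined cut positions: 22, 32, 52, 55, 67.
Linear molecule, 5 cuts → 6 fragments:
  1–22 → 22 bp
  23–32 → 10 bp
  33–52 → 20 bp
  53–55 → 3 bp
  56–67 → 12 bp
  68–132 → 65 bp
Sorted largest to smallest: 65, 22, 20, 12, 10, 3 bp.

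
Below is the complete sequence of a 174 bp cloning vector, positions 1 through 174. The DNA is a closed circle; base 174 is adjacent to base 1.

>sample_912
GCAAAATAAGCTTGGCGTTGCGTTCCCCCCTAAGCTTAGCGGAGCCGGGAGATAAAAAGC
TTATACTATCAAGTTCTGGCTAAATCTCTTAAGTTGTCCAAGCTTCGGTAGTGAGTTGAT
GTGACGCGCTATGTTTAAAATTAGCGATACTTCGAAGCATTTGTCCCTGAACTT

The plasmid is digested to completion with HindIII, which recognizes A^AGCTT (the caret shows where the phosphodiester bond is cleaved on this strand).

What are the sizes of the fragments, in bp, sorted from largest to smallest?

82, 43, 25, 24 bp

HindIII sites (AAGCTT) start at positions 8, 32, 57, 100.
HindIII cuts after the first base of each site, so after positions 8, 32, 57, 100.
Circular molecule, 4 cuts → 4 fragments:
  9–32 → 24 bp
  33–57 → 25 bp
  58–100 → 43 bp
  101–174 then 1–8 → 74 + 8 = 82 bp
Sorted largest to smallest: 82, 43, 25, 24 bp.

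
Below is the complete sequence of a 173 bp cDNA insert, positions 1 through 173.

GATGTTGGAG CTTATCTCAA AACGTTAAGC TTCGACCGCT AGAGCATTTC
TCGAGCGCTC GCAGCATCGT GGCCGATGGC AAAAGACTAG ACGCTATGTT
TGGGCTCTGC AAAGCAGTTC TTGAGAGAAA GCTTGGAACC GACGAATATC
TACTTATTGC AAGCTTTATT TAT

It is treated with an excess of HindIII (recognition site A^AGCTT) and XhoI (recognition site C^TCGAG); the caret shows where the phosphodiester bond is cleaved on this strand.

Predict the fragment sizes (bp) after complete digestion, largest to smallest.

HindIII sites (AAGCTT) start at positions 27, 129, 161.
HindIII cuts after the first base of each site, so after positions 27, 129, 161.
The XhoI site (CTCGAG) starts at position 50.
XhoI cuts after the first base of each site, so after position 50.
Combined cut positions: 27, 50, 129, 161.
Linear molecule, 4 cuts → 5 fragments:
  1–27 → 27 bp
  28–50 → 23 bp
  51–129 → 79 bp
  130–161 → 32 bp
  162–173 → 12 bp
Sorted largest to smallest: 79, 32, 27, 23, 12 bp.

79, 32, 27, 23, 12 bp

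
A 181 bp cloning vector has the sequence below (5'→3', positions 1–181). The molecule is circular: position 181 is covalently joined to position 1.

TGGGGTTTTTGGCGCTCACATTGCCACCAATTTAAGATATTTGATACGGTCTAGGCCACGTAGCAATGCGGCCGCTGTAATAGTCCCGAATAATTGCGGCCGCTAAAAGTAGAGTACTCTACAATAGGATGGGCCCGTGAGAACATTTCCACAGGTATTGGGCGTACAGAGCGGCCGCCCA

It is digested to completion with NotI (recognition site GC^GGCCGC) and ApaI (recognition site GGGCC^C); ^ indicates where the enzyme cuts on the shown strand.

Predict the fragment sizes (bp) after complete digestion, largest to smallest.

78, 38, 37, 28 bp

NotI sites (GCGGCCGC) start at positions 68, 96, 171.
NotI cuts after base 2 of each site, so after positions 69, 97, 172.
The ApaI site (GGGCCC) starts at position 131.
ApaI cuts after base 5 of each site (before the last base), so after position 135.
Combined cut positions: 69, 97, 135, 172.
Circular molecule, 4 cuts → 4 fragments:
  70–97 → 28 bp
  98–135 → 38 bp
  136–172 → 37 bp
  173–181 then 1–69 → 9 + 69 = 78 bp
Sorted largest to smallest: 78, 38, 37, 28 bp.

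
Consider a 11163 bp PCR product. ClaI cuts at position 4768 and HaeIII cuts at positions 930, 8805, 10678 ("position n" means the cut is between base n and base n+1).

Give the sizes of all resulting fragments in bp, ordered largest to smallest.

4037, 3838, 1873, 930, 485 bp

Combined cut positions (sorted): 930, 4768, 8805, 10678.
Linear molecule, 4 cuts → 5 fragments:
  930 − 0 = 930 bp
  4768 − 930 = 3838 bp
  8805 − 4768 = 4037 bp
  10678 − 8805 = 1873 bp
  11163 − 10678 = 485 bp
Sorted largest to smallest: 4037, 3838, 1873, 930, 485 bp.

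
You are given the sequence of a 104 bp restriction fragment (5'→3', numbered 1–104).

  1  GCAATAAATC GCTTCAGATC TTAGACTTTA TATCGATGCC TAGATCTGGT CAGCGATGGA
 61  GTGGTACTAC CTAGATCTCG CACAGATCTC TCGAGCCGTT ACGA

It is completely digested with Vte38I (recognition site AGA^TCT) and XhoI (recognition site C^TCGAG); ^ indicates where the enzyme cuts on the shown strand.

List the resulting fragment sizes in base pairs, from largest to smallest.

Vte38I sites (AGATCT) start at positions 16, 42, 73, 84.
Vte38I cuts after base 3 of each site, so after positions 18, 44, 75, 86.
The XhoI site (CTCGAG) starts at position 90.
XhoI cuts after the first base of each site, so after position 90.
Combined cut positions: 18, 44, 75, 86, 90.
Linear molecule, 5 cuts → 6 fragments:
  1–18 → 18 bp
  19–44 → 26 bp
  45–75 → 31 bp
  76–86 → 11 bp
  87–90 → 4 bp
  91–104 → 14 bp
Sorted largest to smallest: 31, 26, 18, 14, 11, 4 bp.

31, 26, 18, 14, 11, 4 bp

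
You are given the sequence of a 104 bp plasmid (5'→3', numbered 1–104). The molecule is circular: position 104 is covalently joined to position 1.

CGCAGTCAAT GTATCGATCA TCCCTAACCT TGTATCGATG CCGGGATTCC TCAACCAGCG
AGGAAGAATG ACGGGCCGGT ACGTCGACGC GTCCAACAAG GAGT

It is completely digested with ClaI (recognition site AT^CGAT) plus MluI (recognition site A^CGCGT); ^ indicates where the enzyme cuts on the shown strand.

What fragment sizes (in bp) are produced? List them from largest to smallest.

52, 31, 21 bp

ClaI sites (ATCGAT) start at positions 13, 34.
ClaI cuts after base 2 of each site, so after positions 14, 35.
The MluI site (ACGCGT) starts at position 87.
MluI cuts after the first base of each site, so after position 87.
Combined cut positions: 14, 35, 87.
Circular molecule, 3 cuts → 3 fragments:
  15–35 → 21 bp
  36–87 → 52 bp
  88–104 then 1–14 → 17 + 14 = 31 bp
Sorted largest to smallest: 52, 31, 21 bp.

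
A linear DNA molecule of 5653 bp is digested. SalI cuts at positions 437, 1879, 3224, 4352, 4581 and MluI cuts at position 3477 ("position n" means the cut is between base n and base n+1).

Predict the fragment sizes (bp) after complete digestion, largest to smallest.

Combined cut positions (sorted): 437, 1879, 3224, 3477, 4352, 4581.
Linear molecule, 6 cuts → 7 fragments:
  437 − 0 = 437 bp
  1879 − 437 = 1442 bp
  3224 − 1879 = 1345 bp
  3477 − 3224 = 253 bp
  4352 − 3477 = 875 bp
  4581 − 4352 = 229 bp
  5653 − 4581 = 1072 bp
Sorted largest to smallest: 1442, 1345, 1072, 875, 437, 253, 229 bp.

1442, 1345, 1072, 875, 437, 253, 229 bp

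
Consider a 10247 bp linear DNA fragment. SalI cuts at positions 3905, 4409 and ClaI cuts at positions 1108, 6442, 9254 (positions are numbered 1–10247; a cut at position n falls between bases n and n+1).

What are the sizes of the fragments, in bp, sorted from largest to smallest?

Combined cut positions (sorted): 1108, 3905, 4409, 6442, 9254.
Linear molecule, 5 cuts → 6 fragments:
  1108 − 0 = 1108 bp
  3905 − 1108 = 2797 bp
  4409 − 3905 = 504 bp
  6442 − 4409 = 2033 bp
  9254 − 6442 = 2812 bp
  10247 − 9254 = 993 bp
Sorted largest to smallest: 2812, 2797, 2033, 1108, 993, 504 bp.

2812, 2797, 2033, 1108, 993, 504 bp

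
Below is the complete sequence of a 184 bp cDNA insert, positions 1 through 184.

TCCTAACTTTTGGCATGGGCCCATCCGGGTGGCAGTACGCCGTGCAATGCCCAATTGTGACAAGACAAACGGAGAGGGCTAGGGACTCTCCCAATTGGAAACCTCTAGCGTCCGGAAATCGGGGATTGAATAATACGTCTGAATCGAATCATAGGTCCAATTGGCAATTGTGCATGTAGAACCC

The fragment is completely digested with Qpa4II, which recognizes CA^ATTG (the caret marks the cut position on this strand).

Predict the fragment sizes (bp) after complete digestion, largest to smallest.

66, 53, 40, 18, 7 bp

Qpa4II sites (CAATTG) start at positions 52, 92, 158, 165.
Qpa4II cuts after base 2 of each site, so after positions 53, 93, 159, 166.
Linear molecule, 4 cuts → 5 fragments:
  1–53 → 53 bp
  54–93 → 40 bp
  94–159 → 66 bp
  160–166 → 7 bp
  167–184 → 18 bp
Sorted largest to smallest: 66, 53, 40, 18, 7 bp.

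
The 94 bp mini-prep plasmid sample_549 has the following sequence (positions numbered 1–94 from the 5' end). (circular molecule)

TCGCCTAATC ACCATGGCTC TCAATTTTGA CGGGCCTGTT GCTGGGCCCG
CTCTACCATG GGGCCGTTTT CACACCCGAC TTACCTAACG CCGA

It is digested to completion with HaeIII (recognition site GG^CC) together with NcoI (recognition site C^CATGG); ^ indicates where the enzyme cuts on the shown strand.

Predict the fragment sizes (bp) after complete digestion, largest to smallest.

HaeIII sites (GGCC) start at positions 33, 45, 62.
HaeIII cuts after base 2 of each site, so after positions 34, 46, 63.
NcoI sites (CCATGG) start at positions 12, 56.
NcoI cuts after the first base of each site, so after positions 12, 56.
Combined cut positions: 12, 34, 46, 56, 63.
Circular molecule, 5 cuts → 5 fragments:
  13–34 → 22 bp
  35–46 → 12 bp
  47–56 → 10 bp
  57–63 → 7 bp
  64–94 then 1–12 → 31 + 12 = 43 bp
Sorted largest to smallest: 43, 22, 12, 10, 7 bp.

43, 22, 12, 10, 7 bp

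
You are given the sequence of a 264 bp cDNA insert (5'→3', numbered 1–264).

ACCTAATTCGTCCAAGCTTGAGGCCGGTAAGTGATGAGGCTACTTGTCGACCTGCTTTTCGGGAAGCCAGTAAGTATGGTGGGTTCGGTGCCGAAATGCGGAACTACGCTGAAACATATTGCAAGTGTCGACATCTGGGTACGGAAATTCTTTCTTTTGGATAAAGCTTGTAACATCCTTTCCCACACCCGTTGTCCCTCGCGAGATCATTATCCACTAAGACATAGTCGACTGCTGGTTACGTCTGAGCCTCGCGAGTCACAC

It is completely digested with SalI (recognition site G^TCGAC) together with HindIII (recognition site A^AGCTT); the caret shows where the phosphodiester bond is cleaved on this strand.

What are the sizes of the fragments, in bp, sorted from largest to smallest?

SalI sites (GTCGAC) start at positions 46, 127, 227.
SalI cuts after the first base of each site, so after positions 46, 127, 227.
HindIII sites (AAGCTT) start at positions 14, 164.
HindIII cuts after the first base of each site, so after positions 14, 164.
Combined cut positions: 14, 46, 127, 164, 227.
Linear molecule, 5 cuts → 6 fragments:
  1–14 → 14 bp
  15–46 → 32 bp
  47–127 → 81 bp
  128–164 → 37 bp
  165–227 → 63 bp
  228–264 → 37 bp
Sorted largest to smallest: 81, 63, 37, 37, 32, 14 bp.

81, 63, 37, 37, 32, 14 bp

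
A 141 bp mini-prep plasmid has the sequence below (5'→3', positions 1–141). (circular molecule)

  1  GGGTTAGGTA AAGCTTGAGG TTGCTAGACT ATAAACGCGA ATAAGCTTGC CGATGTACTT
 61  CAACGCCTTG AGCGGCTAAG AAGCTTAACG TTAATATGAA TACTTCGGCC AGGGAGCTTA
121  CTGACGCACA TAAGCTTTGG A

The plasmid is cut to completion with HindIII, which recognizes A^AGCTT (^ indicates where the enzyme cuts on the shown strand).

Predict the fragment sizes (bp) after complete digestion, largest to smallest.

HindIII sites (AAGCTT) start at positions 11, 43, 81, 132.
HindIII cuts after the first base of each site, so after positions 11, 43, 81, 132.
Circular molecule, 4 cuts → 4 fragments:
  12–43 → 32 bp
  44–81 → 38 bp
  82–132 → 51 bp
  133–141 then 1–11 → 9 + 11 = 20 bp
Sorted largest to smallest: 51, 38, 32, 20 bp.

51, 38, 32, 20 bp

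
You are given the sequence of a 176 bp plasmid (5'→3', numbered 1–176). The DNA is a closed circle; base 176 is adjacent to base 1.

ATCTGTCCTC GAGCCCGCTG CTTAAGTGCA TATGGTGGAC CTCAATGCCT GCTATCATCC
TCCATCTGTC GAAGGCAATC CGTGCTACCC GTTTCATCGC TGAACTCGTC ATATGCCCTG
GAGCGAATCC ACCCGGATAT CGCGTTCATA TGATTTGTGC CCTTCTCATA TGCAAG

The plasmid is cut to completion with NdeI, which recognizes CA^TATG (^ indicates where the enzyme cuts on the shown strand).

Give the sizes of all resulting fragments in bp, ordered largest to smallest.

NdeI sites (CATATG) start at positions 29, 110, 147, 167.
NdeI cuts after base 2 of each site, so after positions 30, 111, 148, 168.
Circular molecule, 4 cuts → 4 fragments:
  31–111 → 81 bp
  112–148 → 37 bp
  149–168 → 20 bp
  169–176 then 1–30 → 8 + 30 = 38 bp
Sorted largest to smallest: 81, 38, 37, 20 bp.

81, 38, 37, 20 bp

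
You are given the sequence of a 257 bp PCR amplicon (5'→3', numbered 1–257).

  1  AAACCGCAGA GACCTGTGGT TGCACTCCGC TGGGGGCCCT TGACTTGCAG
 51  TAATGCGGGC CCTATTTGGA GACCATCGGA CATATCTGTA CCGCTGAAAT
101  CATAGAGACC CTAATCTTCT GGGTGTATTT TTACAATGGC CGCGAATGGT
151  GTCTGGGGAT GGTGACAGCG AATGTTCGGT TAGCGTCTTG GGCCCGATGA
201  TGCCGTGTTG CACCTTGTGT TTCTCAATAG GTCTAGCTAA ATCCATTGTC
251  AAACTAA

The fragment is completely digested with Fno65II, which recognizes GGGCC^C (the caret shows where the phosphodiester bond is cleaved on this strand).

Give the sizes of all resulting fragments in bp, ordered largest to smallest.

133, 63, 38, 23 bp

Fno65II sites (GGGCCC) start at positions 34, 57, 190.
Fno65II cuts after base 5 of each site (before the last base), so after positions 38, 61, 194.
Linear molecule, 3 cuts → 4 fragments:
  1–38 → 38 bp
  39–61 → 23 bp
  62–194 → 133 bp
  195–257 → 63 bp
Sorted largest to smallest: 133, 63, 38, 23 bp.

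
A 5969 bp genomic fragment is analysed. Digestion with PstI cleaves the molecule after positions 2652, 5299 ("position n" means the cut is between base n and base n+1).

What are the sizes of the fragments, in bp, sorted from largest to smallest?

Linear molecule, 2 cuts → 3 fragments:
  2652 − 0 = 2652 bp
  5299 − 2652 = 2647 bp
  5969 − 5299 = 670 bp
Sorted largest to smallest: 2652, 2647, 670 bp.

2652, 2647, 670 bp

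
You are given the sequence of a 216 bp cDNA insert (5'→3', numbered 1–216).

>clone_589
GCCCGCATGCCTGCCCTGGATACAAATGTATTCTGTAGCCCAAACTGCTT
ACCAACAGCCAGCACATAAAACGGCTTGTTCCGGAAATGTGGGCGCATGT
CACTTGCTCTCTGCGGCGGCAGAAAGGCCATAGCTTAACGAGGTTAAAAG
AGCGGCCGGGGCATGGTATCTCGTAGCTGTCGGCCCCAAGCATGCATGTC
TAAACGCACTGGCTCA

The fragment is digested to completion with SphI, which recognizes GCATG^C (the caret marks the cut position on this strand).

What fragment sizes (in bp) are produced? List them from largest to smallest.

SphI sites (GCATGC) start at positions 5, 190.
SphI cuts after base 5 of each site (before the last base), so after positions 9, 194.
Linear molecule, 2 cuts → 3 fragments:
  1–9 → 9 bp
  10–194 → 185 bp
  195–216 → 22 bp
Sorted largest to smallest: 185, 22, 9 bp.

185, 22, 9 bp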